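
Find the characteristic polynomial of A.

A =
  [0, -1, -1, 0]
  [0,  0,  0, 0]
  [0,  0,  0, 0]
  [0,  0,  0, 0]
x^4

Expanding det(x·I − A) (e.g. by cofactor expansion or by noting that A is similar to its Jordan form J, which has the same characteristic polynomial as A) gives
  χ_A(x) = x^4
which factors as x^4. The eigenvalues (with algebraic multiplicities) are λ = 0 with multiplicity 4.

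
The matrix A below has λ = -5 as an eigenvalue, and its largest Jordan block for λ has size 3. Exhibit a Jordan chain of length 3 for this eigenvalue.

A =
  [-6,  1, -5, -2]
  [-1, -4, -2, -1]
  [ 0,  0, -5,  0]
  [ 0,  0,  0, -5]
A Jordan chain for λ = -5 of length 3:
v_1 = (3, 3, 0, 0)ᵀ
v_2 = (-5, -2, 0, 0)ᵀ
v_3 = (0, 0, 1, 0)ᵀ

Let N = A − (-5)·I. We want v_3 with N^3 v_3 = 0 but N^2 v_3 ≠ 0; then v_{j-1} := N · v_j for j = 3, …, 2.

Pick v_3 = (0, 0, 1, 0)ᵀ.
Then v_2 = N · v_3 = (-5, -2, 0, 0)ᵀ.
Then v_1 = N · v_2 = (3, 3, 0, 0)ᵀ.

Sanity check: (A − (-5)·I) v_1 = (0, 0, 0, 0)ᵀ = 0. ✓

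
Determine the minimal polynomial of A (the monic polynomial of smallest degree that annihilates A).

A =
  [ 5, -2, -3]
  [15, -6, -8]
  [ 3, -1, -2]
x^3 + 3*x^2 + 3*x + 1

The characteristic polynomial is χ_A(x) = (x + 1)^3, so the eigenvalues are known. The minimal polynomial is
  m_A(x) = Π_λ (x − λ)^{k_λ}
where k_λ is the size of the *largest* Jordan block for λ (equivalently, the smallest k with (A − λI)^k v = 0 for every generalised eigenvector v of λ).

  λ = -1: largest Jordan block has size 3, contributing (x + 1)^3

So m_A(x) = (x + 1)^3 = x^3 + 3*x^2 + 3*x + 1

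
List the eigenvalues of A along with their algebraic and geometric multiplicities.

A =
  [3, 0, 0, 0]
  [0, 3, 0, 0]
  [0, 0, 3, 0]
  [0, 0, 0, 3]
λ = 3: alg = 4, geom = 4

Step 1 — factor the characteristic polynomial to read off the algebraic multiplicities:
  χ_A(x) = (x - 3)^4

Step 2 — compute geometric multiplicities via the rank-nullity identity g(λ) = n − rank(A − λI):
  rank(A − (3)·I) = 0, so dim ker(A − (3)·I) = n − 0 = 4

Summary:
  λ = 3: algebraic multiplicity = 4, geometric multiplicity = 4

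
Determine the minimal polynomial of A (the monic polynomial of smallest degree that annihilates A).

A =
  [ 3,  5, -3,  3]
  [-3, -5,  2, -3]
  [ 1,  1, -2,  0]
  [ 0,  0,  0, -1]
x^3 + 4*x^2 + 5*x + 2

The characteristic polynomial is χ_A(x) = (x + 1)^3*(x + 2), so the eigenvalues are known. The minimal polynomial is
  m_A(x) = Π_λ (x − λ)^{k_λ}
where k_λ is the size of the *largest* Jordan block for λ (equivalently, the smallest k with (A − λI)^k v = 0 for every generalised eigenvector v of λ).

  λ = -2: largest Jordan block has size 1, contributing (x + 2)
  λ = -1: largest Jordan block has size 2, contributing (x + 1)^2

So m_A(x) = (x + 1)^2*(x + 2) = x^3 + 4*x^2 + 5*x + 2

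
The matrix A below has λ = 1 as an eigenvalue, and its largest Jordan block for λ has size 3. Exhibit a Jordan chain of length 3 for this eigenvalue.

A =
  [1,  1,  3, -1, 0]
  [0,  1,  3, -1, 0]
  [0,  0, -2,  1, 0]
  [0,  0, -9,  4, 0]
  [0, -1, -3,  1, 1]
A Jordan chain for λ = 1 of length 3:
v_1 = (3, 0, 0, 0, -3)ᵀ
v_2 = (3, 3, -3, -9, -3)ᵀ
v_3 = (0, 0, 1, 0, 0)ᵀ

Let N = A − (1)·I. We want v_3 with N^3 v_3 = 0 but N^2 v_3 ≠ 0; then v_{j-1} := N · v_j for j = 3, …, 2.

Pick v_3 = (0, 0, 1, 0, 0)ᵀ.
Then v_2 = N · v_3 = (3, 3, -3, -9, -3)ᵀ.
Then v_1 = N · v_2 = (3, 0, 0, 0, -3)ᵀ.

Sanity check: (A − (1)·I) v_1 = (0, 0, 0, 0, 0)ᵀ = 0. ✓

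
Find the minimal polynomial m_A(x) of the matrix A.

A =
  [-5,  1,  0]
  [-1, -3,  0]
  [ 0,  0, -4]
x^2 + 8*x + 16

The characteristic polynomial is χ_A(x) = (x + 4)^3, so the eigenvalues are known. The minimal polynomial is
  m_A(x) = Π_λ (x − λ)^{k_λ}
where k_λ is the size of the *largest* Jordan block for λ (equivalently, the smallest k with (A − λI)^k v = 0 for every generalised eigenvector v of λ).

  λ = -4: largest Jordan block has size 2, contributing (x + 4)^2

So m_A(x) = (x + 4)^2 = x^2 + 8*x + 16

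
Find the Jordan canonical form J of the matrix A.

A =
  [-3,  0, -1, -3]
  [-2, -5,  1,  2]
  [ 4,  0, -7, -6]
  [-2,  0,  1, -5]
J_3(-5) ⊕ J_1(-5)

The characteristic polynomial is
  det(x·I − A) = x^4 + 20*x^3 + 150*x^2 + 500*x + 625 = (x + 5)^4

Eigenvalues and multiplicities (the geometric multiplicity of λ is n − rank(A − λI), which equals the number of Jordan blocks for λ):
  λ = -5: algebraic multiplicity = 4, geometric multiplicity = 2

Determining the block sizes for each eigenvalue:
  λ = -5: with am = 4 and gm = 2, the partition is not yet determined (e.g. several partitions of 4 into 2 parts exist). Let N = A − (-5)·I. Computing rank(N^1) = 2, rank(N^2) = 1, rank(N^3) = 0; the number of blocks of size ≥ j is rank(N^{j−1}) − rank(N^j), giving [2, 1, 1]. So we have 1 block(s) of size 3, 1 block(s) of size 1 → block sizes [3, 1]

Assembling the blocks gives a Jordan form
J =
  [-5,  1,  0,  0]
  [ 0, -5,  1,  0]
  [ 0,  0, -5,  0]
  [ 0,  0,  0, -5]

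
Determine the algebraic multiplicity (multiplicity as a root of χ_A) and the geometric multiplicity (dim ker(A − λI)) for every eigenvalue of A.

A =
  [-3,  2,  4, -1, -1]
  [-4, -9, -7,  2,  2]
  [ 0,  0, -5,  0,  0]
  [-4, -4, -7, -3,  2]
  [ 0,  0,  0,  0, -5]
λ = -5: alg = 5, geom = 3

Step 1 — factor the characteristic polynomial to read off the algebraic multiplicities:
  χ_A(x) = (x + 5)^5

Step 2 — compute geometric multiplicities via the rank-nullity identity g(λ) = n − rank(A − λI):
  rank(A − (-5)·I) = 2, so dim ker(A − (-5)·I) = n − 2 = 3

Summary:
  λ = -5: algebraic multiplicity = 5, geometric multiplicity = 3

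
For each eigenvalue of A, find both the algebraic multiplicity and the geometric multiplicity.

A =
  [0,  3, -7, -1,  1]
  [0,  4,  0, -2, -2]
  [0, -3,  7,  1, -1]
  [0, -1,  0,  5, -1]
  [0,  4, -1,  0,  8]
λ = 0: alg = 1, geom = 1; λ = 6: alg = 4, geom = 2

Step 1 — factor the characteristic polynomial to read off the algebraic multiplicities:
  χ_A(x) = x*(x - 6)^4

Step 2 — compute geometric multiplicities via the rank-nullity identity g(λ) = n − rank(A − λI):
  rank(A − (0)·I) = 4, so dim ker(A − (0)·I) = n − 4 = 1
  rank(A − (6)·I) = 3, so dim ker(A − (6)·I) = n − 3 = 2

Summary:
  λ = 0: algebraic multiplicity = 1, geometric multiplicity = 1
  λ = 6: algebraic multiplicity = 4, geometric multiplicity = 2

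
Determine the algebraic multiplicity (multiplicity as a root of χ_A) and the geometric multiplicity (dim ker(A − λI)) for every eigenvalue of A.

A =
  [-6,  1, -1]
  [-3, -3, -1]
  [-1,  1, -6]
λ = -5: alg = 3, geom = 1

Step 1 — factor the characteristic polynomial to read off the algebraic multiplicities:
  χ_A(x) = (x + 5)^3

Step 2 — compute geometric multiplicities via the rank-nullity identity g(λ) = n − rank(A − λI):
  rank(A − (-5)·I) = 2, so dim ker(A − (-5)·I) = n − 2 = 1

Summary:
  λ = -5: algebraic multiplicity = 3, geometric multiplicity = 1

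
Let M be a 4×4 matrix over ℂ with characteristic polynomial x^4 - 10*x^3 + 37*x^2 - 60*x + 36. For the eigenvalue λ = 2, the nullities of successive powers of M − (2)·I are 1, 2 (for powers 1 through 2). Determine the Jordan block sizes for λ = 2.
Block sizes for λ = 2: [2]

From the dimensions of kernels of powers, the number of Jordan blocks of size at least j is d_j − d_{j−1} where d_j = dim ker(N^j) (with d_0 = 0). Computing the differences gives [1, 1].
The number of blocks of size exactly k is (#blocks of size ≥ k) − (#blocks of size ≥ k + 1), so the partition is: 1 block(s) of size 2.
In nonincreasing order the block sizes are [2].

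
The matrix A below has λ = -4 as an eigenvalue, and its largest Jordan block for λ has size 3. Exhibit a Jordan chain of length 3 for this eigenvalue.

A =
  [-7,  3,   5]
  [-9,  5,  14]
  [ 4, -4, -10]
A Jordan chain for λ = -4 of length 3:
v_1 = (2, 2, 0)ᵀ
v_2 = (-3, -9, 4)ᵀ
v_3 = (1, 0, 0)ᵀ

Let N = A − (-4)·I. We want v_3 with N^3 v_3 = 0 but N^2 v_3 ≠ 0; then v_{j-1} := N · v_j for j = 3, …, 2.

Pick v_3 = (1, 0, 0)ᵀ.
Then v_2 = N · v_3 = (-3, -9, 4)ᵀ.
Then v_1 = N · v_2 = (2, 2, 0)ᵀ.

Sanity check: (A − (-4)·I) v_1 = (0, 0, 0)ᵀ = 0. ✓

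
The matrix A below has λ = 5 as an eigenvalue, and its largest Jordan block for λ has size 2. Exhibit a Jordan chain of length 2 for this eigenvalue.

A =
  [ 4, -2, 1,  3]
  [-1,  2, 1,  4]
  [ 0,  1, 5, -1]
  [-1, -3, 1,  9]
A Jordan chain for λ = 5 of length 2:
v_1 = (-1, -1, 0, -1)ᵀ
v_2 = (1, 0, 0, 0)ᵀ

Let N = A − (5)·I. We want v_2 with N^2 v_2 = 0 but N^1 v_2 ≠ 0; then v_{j-1} := N · v_j for j = 2, …, 2.

Pick v_2 = (1, 0, 0, 0)ᵀ.
Then v_1 = N · v_2 = (-1, -1, 0, -1)ᵀ.

Sanity check: (A − (5)·I) v_1 = (0, 0, 0, 0)ᵀ = 0. ✓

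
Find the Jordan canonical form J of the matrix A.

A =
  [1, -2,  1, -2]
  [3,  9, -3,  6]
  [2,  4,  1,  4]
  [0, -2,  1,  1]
J_3(3) ⊕ J_1(3)

The characteristic polynomial is
  det(x·I − A) = x^4 - 12*x^3 + 54*x^2 - 108*x + 81 = (x - 3)^4

Eigenvalues and multiplicities (the geometric multiplicity of λ is n − rank(A − λI), which equals the number of Jordan blocks for λ):
  λ = 3: algebraic multiplicity = 4, geometric multiplicity = 2

Determining the block sizes for each eigenvalue:
  λ = 3: with am = 4 and gm = 2, the partition is not yet determined (e.g. several partitions of 4 into 2 parts exist). Let N = A − (3)·I. Computing rank(N^1) = 2, rank(N^2) = 1, rank(N^3) = 0; the number of blocks of size ≥ j is rank(N^{j−1}) − rank(N^j), giving [2, 1, 1]. So we have 1 block(s) of size 3, 1 block(s) of size 1 → block sizes [3, 1]

Assembling the blocks gives a Jordan form
J =
  [3, 1, 0, 0]
  [0, 3, 1, 0]
  [0, 0, 3, 0]
  [0, 0, 0, 3]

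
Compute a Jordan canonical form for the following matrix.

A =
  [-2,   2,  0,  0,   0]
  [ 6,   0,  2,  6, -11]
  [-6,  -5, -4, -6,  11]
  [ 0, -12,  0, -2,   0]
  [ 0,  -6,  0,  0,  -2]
J_3(-2) ⊕ J_1(-2) ⊕ J_1(-2)

The characteristic polynomial is
  det(x·I − A) = x^5 + 10*x^4 + 40*x^3 + 80*x^2 + 80*x + 32 = (x + 2)^5

Eigenvalues and multiplicities (the geometric multiplicity of λ is n − rank(A − λI), which equals the number of Jordan blocks for λ):
  λ = -2: algebraic multiplicity = 5, geometric multiplicity = 3

Determining the block sizes for each eigenvalue:
  λ = -2: with am = 5 and gm = 3, the partition is not yet determined (e.g. several partitions of 5 into 3 parts exist). Let N = A − (-2)·I. Computing rank(N^1) = 2, rank(N^2) = 1, rank(N^3) = 0; the number of blocks of size ≥ j is rank(N^{j−1}) − rank(N^j), giving [3, 1, 1]. So we have 1 block(s) of size 3, 2 block(s) of size 1 → block sizes [3, 1, 1]

Assembling the blocks gives a Jordan form
J =
  [-2,  1,  0,  0,  0]
  [ 0, -2,  1,  0,  0]
  [ 0,  0, -2,  0,  0]
  [ 0,  0,  0, -2,  0]
  [ 0,  0,  0,  0, -2]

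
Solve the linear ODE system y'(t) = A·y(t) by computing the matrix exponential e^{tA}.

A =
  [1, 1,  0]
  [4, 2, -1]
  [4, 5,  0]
e^{tA} =
  [2*t^2*exp(t) + exp(t), t^2*exp(t)/2 + t*exp(t), -t^2*exp(t)/2]
  [4*t*exp(t), t*exp(t) + exp(t), -t*exp(t)]
  [8*t^2*exp(t) + 4*t*exp(t), 2*t^2*exp(t) + 5*t*exp(t), -2*t^2*exp(t) - t*exp(t) + exp(t)]

Strategy: write A = P · J · P⁻¹ where J is a Jordan canonical form, so e^{tA} = P · e^{tJ} · P⁻¹, and e^{tJ} can be computed block-by-block.

A has Jordan form
J =
  [1, 1, 0]
  [0, 1, 1]
  [0, 0, 1]
(up to reordering of blocks).

Per-block formulas:
  For a 3×3 Jordan block J_3(1): exp(t · J_3(1)) = e^(1t)·(I + t·N + (t^2/2)·N^2), where N is the 3×3 nilpotent shift.

After assembling e^{tJ} and conjugating by P, we get:

e^{tA} =
  [2*t^2*exp(t) + exp(t), t^2*exp(t)/2 + t*exp(t), -t^2*exp(t)/2]
  [4*t*exp(t), t*exp(t) + exp(t), -t*exp(t)]
  [8*t^2*exp(t) + 4*t*exp(t), 2*t^2*exp(t) + 5*t*exp(t), -2*t^2*exp(t) - t*exp(t) + exp(t)]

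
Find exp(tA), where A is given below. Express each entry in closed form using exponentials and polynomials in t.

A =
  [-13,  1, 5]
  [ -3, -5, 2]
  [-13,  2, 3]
e^{tA} =
  [-2*t^2*exp(-5*t) - 8*t*exp(-5*t) + exp(-5*t), t^2*exp(-5*t) + t*exp(-5*t), t^2*exp(-5*t) + 5*t*exp(-5*t)]
  [-t^2*exp(-5*t) - 3*t*exp(-5*t), t^2*exp(-5*t)/2 + exp(-5*t), t^2*exp(-5*t)/2 + 2*t*exp(-5*t)]
  [-3*t^2*exp(-5*t) - 13*t*exp(-5*t), 3*t^2*exp(-5*t)/2 + 2*t*exp(-5*t), 3*t^2*exp(-5*t)/2 + 8*t*exp(-5*t) + exp(-5*t)]

Strategy: write A = P · J · P⁻¹ where J is a Jordan canonical form, so e^{tA} = P · e^{tJ} · P⁻¹, and e^{tJ} can be computed block-by-block.

A has Jordan form
J =
  [-5,  1,  0]
  [ 0, -5,  1]
  [ 0,  0, -5]
(up to reordering of blocks).

Per-block formulas:
  For a 3×3 Jordan block J_3(-5): exp(t · J_3(-5)) = e^(-5t)·(I + t·N + (t^2/2)·N^2), where N is the 3×3 nilpotent shift.

After assembling e^{tJ} and conjugating by P, we get:

e^{tA} =
  [-2*t^2*exp(-5*t) - 8*t*exp(-5*t) + exp(-5*t), t^2*exp(-5*t) + t*exp(-5*t), t^2*exp(-5*t) + 5*t*exp(-5*t)]
  [-t^2*exp(-5*t) - 3*t*exp(-5*t), t^2*exp(-5*t)/2 + exp(-5*t), t^2*exp(-5*t)/2 + 2*t*exp(-5*t)]
  [-3*t^2*exp(-5*t) - 13*t*exp(-5*t), 3*t^2*exp(-5*t)/2 + 2*t*exp(-5*t), 3*t^2*exp(-5*t)/2 + 8*t*exp(-5*t) + exp(-5*t)]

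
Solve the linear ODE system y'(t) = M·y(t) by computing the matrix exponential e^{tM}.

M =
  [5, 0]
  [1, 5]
e^{tM} =
  [exp(5*t), 0]
  [t*exp(5*t), exp(5*t)]

Strategy: write M = P · J · P⁻¹ where J is a Jordan canonical form, so e^{tM} = P · e^{tJ} · P⁻¹, and e^{tJ} can be computed block-by-block.

M has Jordan form
J =
  [5, 1]
  [0, 5]
(up to reordering of blocks).

Per-block formulas:
  For a 2×2 Jordan block J_2(5): exp(t · J_2(5)) = e^(5t)·(I + t·N), where N is the 2×2 nilpotent shift.

After assembling e^{tJ} and conjugating by P, we get:

e^{tM} =
  [exp(5*t), 0]
  [t*exp(5*t), exp(5*t)]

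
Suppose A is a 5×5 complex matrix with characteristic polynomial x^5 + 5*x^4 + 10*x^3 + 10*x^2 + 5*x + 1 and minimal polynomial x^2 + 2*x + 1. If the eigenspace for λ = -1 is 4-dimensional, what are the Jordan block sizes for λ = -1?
Block sizes for λ = -1: [2, 1, 1, 1]

Step 1 — from the characteristic polynomial, algebraic multiplicity of λ = -1 is 5. From dim ker(A − (-1)·I) = 4, there are exactly 4 Jordan blocks for λ = -1.
Step 2 — from the minimal polynomial, the factor (x + 1)^2 tells us the largest block for λ = -1 has size 2.
Step 3 — with total size 5, 4 blocks, and largest block 2, the block sizes (in nonincreasing order) are [2, 1, 1, 1].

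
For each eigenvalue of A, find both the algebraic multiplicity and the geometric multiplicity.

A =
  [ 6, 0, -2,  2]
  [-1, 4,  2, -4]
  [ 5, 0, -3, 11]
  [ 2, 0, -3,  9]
λ = 4: alg = 4, geom = 2

Step 1 — factor the characteristic polynomial to read off the algebraic multiplicities:
  χ_A(x) = (x - 4)^4

Step 2 — compute geometric multiplicities via the rank-nullity identity g(λ) = n − rank(A − λI):
  rank(A − (4)·I) = 2, so dim ker(A − (4)·I) = n − 2 = 2

Summary:
  λ = 4: algebraic multiplicity = 4, geometric multiplicity = 2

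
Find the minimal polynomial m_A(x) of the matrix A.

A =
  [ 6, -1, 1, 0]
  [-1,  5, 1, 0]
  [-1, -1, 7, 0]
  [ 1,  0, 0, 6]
x^3 - 18*x^2 + 108*x - 216

The characteristic polynomial is χ_A(x) = (x - 6)^4, so the eigenvalues are known. The minimal polynomial is
  m_A(x) = Π_λ (x − λ)^{k_λ}
where k_λ is the size of the *largest* Jordan block for λ (equivalently, the smallest k with (A − λI)^k v = 0 for every generalised eigenvector v of λ).

  λ = 6: largest Jordan block has size 3, contributing (x − 6)^3

So m_A(x) = (x - 6)^3 = x^3 - 18*x^2 + 108*x - 216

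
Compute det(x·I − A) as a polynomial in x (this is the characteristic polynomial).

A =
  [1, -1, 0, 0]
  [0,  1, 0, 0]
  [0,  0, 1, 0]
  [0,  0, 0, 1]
x^4 - 4*x^3 + 6*x^2 - 4*x + 1

Expanding det(x·I − A) (e.g. by cofactor expansion or by noting that A is similar to its Jordan form J, which has the same characteristic polynomial as A) gives
  χ_A(x) = x^4 - 4*x^3 + 6*x^2 - 4*x + 1
which factors as (x - 1)^4. The eigenvalues (with algebraic multiplicities) are λ = 1 with multiplicity 4.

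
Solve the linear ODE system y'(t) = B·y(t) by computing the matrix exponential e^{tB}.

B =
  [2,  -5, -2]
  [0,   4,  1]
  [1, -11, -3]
e^{tB} =
  [-t^2*exp(t)/2 + t*exp(t) + exp(t), t^2*exp(t) - 5*t*exp(t), t^2*exp(t)/2 - 2*t*exp(t)]
  [t^2*exp(t)/2, -t^2*exp(t) + 3*t*exp(t) + exp(t), -t^2*exp(t)/2 + t*exp(t)]
  [-3*t^2*exp(t)/2 + t*exp(t), 3*t^2*exp(t) - 11*t*exp(t), 3*t^2*exp(t)/2 - 4*t*exp(t) + exp(t)]

Strategy: write B = P · J · P⁻¹ where J is a Jordan canonical form, so e^{tB} = P · e^{tJ} · P⁻¹, and e^{tJ} can be computed block-by-block.

B has Jordan form
J =
  [1, 1, 0]
  [0, 1, 1]
  [0, 0, 1]
(up to reordering of blocks).

Per-block formulas:
  For a 3×3 Jordan block J_3(1): exp(t · J_3(1)) = e^(1t)·(I + t·N + (t^2/2)·N^2), where N is the 3×3 nilpotent shift.

After assembling e^{tJ} and conjugating by P, we get:

e^{tB} =
  [-t^2*exp(t)/2 + t*exp(t) + exp(t), t^2*exp(t) - 5*t*exp(t), t^2*exp(t)/2 - 2*t*exp(t)]
  [t^2*exp(t)/2, -t^2*exp(t) + 3*t*exp(t) + exp(t), -t^2*exp(t)/2 + t*exp(t)]
  [-3*t^2*exp(t)/2 + t*exp(t), 3*t^2*exp(t) - 11*t*exp(t), 3*t^2*exp(t)/2 - 4*t*exp(t) + exp(t)]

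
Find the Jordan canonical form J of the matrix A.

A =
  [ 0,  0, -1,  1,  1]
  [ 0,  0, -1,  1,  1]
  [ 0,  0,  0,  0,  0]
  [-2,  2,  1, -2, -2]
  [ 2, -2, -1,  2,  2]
J_2(0) ⊕ J_2(0) ⊕ J_1(0)

The characteristic polynomial is
  det(x·I − A) = x^5

Eigenvalues and multiplicities (the geometric multiplicity of λ is n − rank(A − λI), which equals the number of Jordan blocks for λ):
  λ = 0: algebraic multiplicity = 5, geometric multiplicity = 3

Determining the block sizes for each eigenvalue:
  λ = 0: with am = 5 and gm = 3, the partition is not yet determined (e.g. several partitions of 5 into 3 parts exist). Let N = A − (0)·I. Computing rank(N^1) = 2, rank(N^2) = 0; the number of blocks of size ≥ j is rank(N^{j−1}) − rank(N^j), giving [3, 2]. So we have 2 block(s) of size 2, 1 block(s) of size 1 → block sizes [2, 2, 1]

Assembling the blocks gives a Jordan form
J =
  [0, 1, 0, 0, 0]
  [0, 0, 0, 0, 0]
  [0, 0, 0, 1, 0]
  [0, 0, 0, 0, 0]
  [0, 0, 0, 0, 0]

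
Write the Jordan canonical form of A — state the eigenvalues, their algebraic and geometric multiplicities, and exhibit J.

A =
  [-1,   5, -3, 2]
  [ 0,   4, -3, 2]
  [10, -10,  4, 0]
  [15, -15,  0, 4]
J_1(-1) ⊕ J_2(4) ⊕ J_1(4)

The characteristic polynomial is
  det(x·I − A) = x^4 - 11*x^3 + 36*x^2 - 16*x - 64 = (x - 4)^3*(x + 1)

Eigenvalues and multiplicities (the geometric multiplicity of λ is n − rank(A − λI), which equals the number of Jordan blocks for λ):
  λ = -1: algebraic multiplicity = 1, geometric multiplicity = 1
  λ = 4: algebraic multiplicity = 3, geometric multiplicity = 2

Determining the block sizes for each eigenvalue:
  λ = -1: one block (gm = 1), so the single block has size am = 1 → block sizes [1]
  λ = 4: 2 blocks summing to 3 forces exactly one block of size 2 and the rest size 1 → block sizes [2, 1]

Assembling the blocks gives a Jordan form
J =
  [-1, 0, 0, 0]
  [ 0, 4, 1, 0]
  [ 0, 0, 4, 0]
  [ 0, 0, 0, 4]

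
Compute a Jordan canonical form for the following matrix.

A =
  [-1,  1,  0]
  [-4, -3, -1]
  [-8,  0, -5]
J_3(-3)

The characteristic polynomial is
  det(x·I − A) = x^3 + 9*x^2 + 27*x + 27 = (x + 3)^3

Eigenvalues and multiplicities (the geometric multiplicity of λ is n − rank(A − λI), which equals the number of Jordan blocks for λ):
  λ = -3: algebraic multiplicity = 3, geometric multiplicity = 1

Determining the block sizes for each eigenvalue:
  λ = -3: one block (gm = 1), so the single block has size am = 3 → block sizes [3]

Assembling the blocks gives a Jordan form
J =
  [-3,  1,  0]
  [ 0, -3,  1]
  [ 0,  0, -3]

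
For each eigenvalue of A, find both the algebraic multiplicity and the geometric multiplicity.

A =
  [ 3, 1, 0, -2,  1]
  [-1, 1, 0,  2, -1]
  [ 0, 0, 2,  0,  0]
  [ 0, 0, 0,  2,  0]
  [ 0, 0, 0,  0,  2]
λ = 2: alg = 5, geom = 4

Step 1 — factor the characteristic polynomial to read off the algebraic multiplicities:
  χ_A(x) = (x - 2)^5

Step 2 — compute geometric multiplicities via the rank-nullity identity g(λ) = n − rank(A − λI):
  rank(A − (2)·I) = 1, so dim ker(A − (2)·I) = n − 1 = 4

Summary:
  λ = 2: algebraic multiplicity = 5, geometric multiplicity = 4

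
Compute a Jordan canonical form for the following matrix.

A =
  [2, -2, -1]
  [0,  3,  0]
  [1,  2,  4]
J_2(3) ⊕ J_1(3)

The characteristic polynomial is
  det(x·I − A) = x^3 - 9*x^2 + 27*x - 27 = (x - 3)^3

Eigenvalues and multiplicities (the geometric multiplicity of λ is n − rank(A − λI), which equals the number of Jordan blocks for λ):
  λ = 3: algebraic multiplicity = 3, geometric multiplicity = 2

Determining the block sizes for each eigenvalue:
  λ = 3: 2 blocks summing to 3 forces exactly one block of size 2 and the rest size 1 → block sizes [2, 1]

Assembling the blocks gives a Jordan form
J =
  [3, 1, 0]
  [0, 3, 0]
  [0, 0, 3]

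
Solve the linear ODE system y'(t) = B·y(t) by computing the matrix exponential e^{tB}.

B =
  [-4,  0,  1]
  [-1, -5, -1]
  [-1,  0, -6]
e^{tB} =
  [t*exp(-5*t) + exp(-5*t), 0, t*exp(-5*t)]
  [-t*exp(-5*t), exp(-5*t), -t*exp(-5*t)]
  [-t*exp(-5*t), 0, -t*exp(-5*t) + exp(-5*t)]

Strategy: write B = P · J · P⁻¹ where J is a Jordan canonical form, so e^{tB} = P · e^{tJ} · P⁻¹, and e^{tJ} can be computed block-by-block.

B has Jordan form
J =
  [-5,  1,  0]
  [ 0, -5,  0]
  [ 0,  0, -5]
(up to reordering of blocks).

Per-block formulas:
  For a 2×2 Jordan block J_2(-5): exp(t · J_2(-5)) = e^(-5t)·(I + t·N), where N is the 2×2 nilpotent shift.
  For a 1×1 block at λ = -5: exp(t · [-5]) = [e^(-5t)].

After assembling e^{tJ} and conjugating by P, we get:

e^{tB} =
  [t*exp(-5*t) + exp(-5*t), 0, t*exp(-5*t)]
  [-t*exp(-5*t), exp(-5*t), -t*exp(-5*t)]
  [-t*exp(-5*t), 0, -t*exp(-5*t) + exp(-5*t)]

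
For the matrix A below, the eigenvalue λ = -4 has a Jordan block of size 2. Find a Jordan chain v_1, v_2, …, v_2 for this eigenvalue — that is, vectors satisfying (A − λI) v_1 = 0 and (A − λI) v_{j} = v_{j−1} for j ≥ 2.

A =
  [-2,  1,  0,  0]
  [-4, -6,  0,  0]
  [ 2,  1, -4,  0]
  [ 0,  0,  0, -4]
A Jordan chain for λ = -4 of length 2:
v_1 = (2, -4, 2, 0)ᵀ
v_2 = (1, 0, 0, 0)ᵀ

Let N = A − (-4)·I. We want v_2 with N^2 v_2 = 0 but N^1 v_2 ≠ 0; then v_{j-1} := N · v_j for j = 2, …, 2.

Pick v_2 = (1, 0, 0, 0)ᵀ.
Then v_1 = N · v_2 = (2, -4, 2, 0)ᵀ.

Sanity check: (A − (-4)·I) v_1 = (0, 0, 0, 0)ᵀ = 0. ✓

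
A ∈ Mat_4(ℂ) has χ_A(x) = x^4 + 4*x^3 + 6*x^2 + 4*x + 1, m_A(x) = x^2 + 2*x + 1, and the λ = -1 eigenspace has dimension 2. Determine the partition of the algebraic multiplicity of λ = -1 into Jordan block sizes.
Block sizes for λ = -1: [2, 2]

Step 1 — from the characteristic polynomial, algebraic multiplicity of λ = -1 is 4. From dim ker(A − (-1)·I) = 2, there are exactly 2 Jordan blocks for λ = -1.
Step 2 — from the minimal polynomial, the factor (x + 1)^2 tells us the largest block for λ = -1 has size 2.
Step 3 — with total size 4, 2 blocks, and largest block 2, the block sizes (in nonincreasing order) are [2, 2].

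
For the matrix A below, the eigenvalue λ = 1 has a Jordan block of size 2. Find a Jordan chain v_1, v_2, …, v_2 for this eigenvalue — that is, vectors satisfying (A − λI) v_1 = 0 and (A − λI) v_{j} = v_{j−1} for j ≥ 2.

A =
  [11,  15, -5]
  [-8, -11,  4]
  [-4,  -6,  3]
A Jordan chain for λ = 1 of length 2:
v_1 = (10, -8, -4)ᵀ
v_2 = (1, 0, 0)ᵀ

Let N = A − (1)·I. We want v_2 with N^2 v_2 = 0 but N^1 v_2 ≠ 0; then v_{j-1} := N · v_j for j = 2, …, 2.

Pick v_2 = (1, 0, 0)ᵀ.
Then v_1 = N · v_2 = (10, -8, -4)ᵀ.

Sanity check: (A − (1)·I) v_1 = (0, 0, 0)ᵀ = 0. ✓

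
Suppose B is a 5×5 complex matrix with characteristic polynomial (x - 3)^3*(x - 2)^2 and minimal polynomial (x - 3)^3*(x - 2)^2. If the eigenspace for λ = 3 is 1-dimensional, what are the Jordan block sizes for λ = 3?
Block sizes for λ = 3: [3]

Step 1 — from the characteristic polynomial, algebraic multiplicity of λ = 3 is 3. From dim ker(B − (3)·I) = 1, there are exactly 1 Jordan blocks for λ = 3.
Step 2 — from the minimal polynomial, the factor (x − 3)^3 tells us the largest block for λ = 3 has size 3.
Step 3 — with total size 3, 1 blocks, and largest block 3, the block sizes (in nonincreasing order) are [3].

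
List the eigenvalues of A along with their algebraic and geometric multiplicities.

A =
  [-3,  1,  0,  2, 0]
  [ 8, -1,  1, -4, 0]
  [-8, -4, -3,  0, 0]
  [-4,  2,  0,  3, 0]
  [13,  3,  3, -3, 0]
λ = -1: alg = 4, geom = 2; λ = 0: alg = 1, geom = 1

Step 1 — factor the characteristic polynomial to read off the algebraic multiplicities:
  χ_A(x) = x*(x + 1)^4

Step 2 — compute geometric multiplicities via the rank-nullity identity g(λ) = n − rank(A − λI):
  rank(A − (-1)·I) = 3, so dim ker(A − (-1)·I) = n − 3 = 2
  rank(A − (0)·I) = 4, so dim ker(A − (0)·I) = n − 4 = 1

Summary:
  λ = -1: algebraic multiplicity = 4, geometric multiplicity = 2
  λ = 0: algebraic multiplicity = 1, geometric multiplicity = 1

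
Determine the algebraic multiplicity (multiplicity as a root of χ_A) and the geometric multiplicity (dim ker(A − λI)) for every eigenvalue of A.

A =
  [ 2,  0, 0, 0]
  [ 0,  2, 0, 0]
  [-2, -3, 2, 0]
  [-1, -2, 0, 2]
λ = 2: alg = 4, geom = 2

Step 1 — factor the characteristic polynomial to read off the algebraic multiplicities:
  χ_A(x) = (x - 2)^4

Step 2 — compute geometric multiplicities via the rank-nullity identity g(λ) = n − rank(A − λI):
  rank(A − (2)·I) = 2, so dim ker(A − (2)·I) = n − 2 = 2

Summary:
  λ = 2: algebraic multiplicity = 4, geometric multiplicity = 2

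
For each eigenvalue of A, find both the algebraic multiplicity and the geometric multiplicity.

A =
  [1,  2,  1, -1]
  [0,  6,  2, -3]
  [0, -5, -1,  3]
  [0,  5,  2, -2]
λ = 1: alg = 4, geom = 2

Step 1 — factor the characteristic polynomial to read off the algebraic multiplicities:
  χ_A(x) = (x - 1)^4

Step 2 — compute geometric multiplicities via the rank-nullity identity g(λ) = n − rank(A − λI):
  rank(A − (1)·I) = 2, so dim ker(A − (1)·I) = n − 2 = 2

Summary:
  λ = 1: algebraic multiplicity = 4, geometric multiplicity = 2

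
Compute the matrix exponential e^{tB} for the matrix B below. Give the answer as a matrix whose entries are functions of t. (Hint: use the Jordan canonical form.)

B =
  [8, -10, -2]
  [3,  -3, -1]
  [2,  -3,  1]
e^{tB} =
  [t^2*exp(2*t) + 6*t*exp(2*t) + exp(2*t), -2*t^2*exp(2*t) - 10*t*exp(2*t), -2*t*exp(2*t)]
  [t^2*exp(2*t)/2 + 3*t*exp(2*t), -t^2*exp(2*t) - 5*t*exp(2*t) + exp(2*t), -t*exp(2*t)]
  [t^2*exp(2*t)/2 + 2*t*exp(2*t), -t^2*exp(2*t) - 3*t*exp(2*t), -t*exp(2*t) + exp(2*t)]

Strategy: write B = P · J · P⁻¹ where J is a Jordan canonical form, so e^{tB} = P · e^{tJ} · P⁻¹, and e^{tJ} can be computed block-by-block.

B has Jordan form
J =
  [2, 1, 0]
  [0, 2, 1]
  [0, 0, 2]
(up to reordering of blocks).

Per-block formulas:
  For a 3×3 Jordan block J_3(2): exp(t · J_3(2)) = e^(2t)·(I + t·N + (t^2/2)·N^2), where N is the 3×3 nilpotent shift.

After assembling e^{tJ} and conjugating by P, we get:

e^{tB} =
  [t^2*exp(2*t) + 6*t*exp(2*t) + exp(2*t), -2*t^2*exp(2*t) - 10*t*exp(2*t), -2*t*exp(2*t)]
  [t^2*exp(2*t)/2 + 3*t*exp(2*t), -t^2*exp(2*t) - 5*t*exp(2*t) + exp(2*t), -t*exp(2*t)]
  [t^2*exp(2*t)/2 + 2*t*exp(2*t), -t^2*exp(2*t) - 3*t*exp(2*t), -t*exp(2*t) + exp(2*t)]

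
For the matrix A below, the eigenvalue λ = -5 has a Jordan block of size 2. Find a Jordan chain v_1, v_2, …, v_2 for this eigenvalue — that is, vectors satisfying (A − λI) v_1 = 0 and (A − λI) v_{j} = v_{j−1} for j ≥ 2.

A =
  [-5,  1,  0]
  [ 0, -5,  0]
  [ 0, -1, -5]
A Jordan chain for λ = -5 of length 2:
v_1 = (1, 0, -1)ᵀ
v_2 = (0, 1, 0)ᵀ

Let N = A − (-5)·I. We want v_2 with N^2 v_2 = 0 but N^1 v_2 ≠ 0; then v_{j-1} := N · v_j for j = 2, …, 2.

Pick v_2 = (0, 1, 0)ᵀ.
Then v_1 = N · v_2 = (1, 0, -1)ᵀ.

Sanity check: (A − (-5)·I) v_1 = (0, 0, 0)ᵀ = 0. ✓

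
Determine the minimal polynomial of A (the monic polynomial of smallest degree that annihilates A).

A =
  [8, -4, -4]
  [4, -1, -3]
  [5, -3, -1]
x^3 - 6*x^2 + 12*x - 8

The characteristic polynomial is χ_A(x) = (x - 2)^3, so the eigenvalues are known. The minimal polynomial is
  m_A(x) = Π_λ (x − λ)^{k_λ}
where k_λ is the size of the *largest* Jordan block for λ (equivalently, the smallest k with (A − λI)^k v = 0 for every generalised eigenvector v of λ).

  λ = 2: largest Jordan block has size 3, contributing (x − 2)^3

So m_A(x) = (x - 2)^3 = x^3 - 6*x^2 + 12*x - 8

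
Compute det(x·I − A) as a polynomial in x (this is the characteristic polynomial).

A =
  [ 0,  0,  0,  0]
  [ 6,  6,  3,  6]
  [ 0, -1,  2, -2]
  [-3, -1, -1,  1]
x^4 - 9*x^3 + 27*x^2 - 27*x

Expanding det(x·I − A) (e.g. by cofactor expansion or by noting that A is similar to its Jordan form J, which has the same characteristic polynomial as A) gives
  χ_A(x) = x^4 - 9*x^3 + 27*x^2 - 27*x
which factors as x*(x - 3)^3. The eigenvalues (with algebraic multiplicities) are λ = 0 with multiplicity 1, λ = 3 with multiplicity 3.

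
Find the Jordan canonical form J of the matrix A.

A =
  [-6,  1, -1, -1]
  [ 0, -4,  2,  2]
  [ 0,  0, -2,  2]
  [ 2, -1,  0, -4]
J_3(-4) ⊕ J_1(-4)

The characteristic polynomial is
  det(x·I − A) = x^4 + 16*x^3 + 96*x^2 + 256*x + 256 = (x + 4)^4

Eigenvalues and multiplicities (the geometric multiplicity of λ is n − rank(A − λI), which equals the number of Jordan blocks for λ):
  λ = -4: algebraic multiplicity = 4, geometric multiplicity = 2

Determining the block sizes for each eigenvalue:
  λ = -4: with am = 4 and gm = 2, the partition is not yet determined (e.g. several partitions of 4 into 2 parts exist). Let N = A − (-4)·I. Computing rank(N^1) = 2, rank(N^2) = 1, rank(N^3) = 0; the number of blocks of size ≥ j is rank(N^{j−1}) − rank(N^j), giving [2, 1, 1]. So we have 1 block(s) of size 3, 1 block(s) of size 1 → block sizes [3, 1]

Assembling the blocks gives a Jordan form
J =
  [-4,  1,  0,  0]
  [ 0, -4,  1,  0]
  [ 0,  0, -4,  0]
  [ 0,  0,  0, -4]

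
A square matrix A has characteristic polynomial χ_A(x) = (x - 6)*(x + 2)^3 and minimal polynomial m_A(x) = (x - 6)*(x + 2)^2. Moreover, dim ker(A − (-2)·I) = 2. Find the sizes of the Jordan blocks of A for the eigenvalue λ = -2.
Block sizes for λ = -2: [2, 1]

Step 1 — from the characteristic polynomial, algebraic multiplicity of λ = -2 is 3. From dim ker(A − (-2)·I) = 2, there are exactly 2 Jordan blocks for λ = -2.
Step 2 — from the minimal polynomial, the factor (x + 2)^2 tells us the largest block for λ = -2 has size 2.
Step 3 — with total size 3, 2 blocks, and largest block 2, the block sizes (in nonincreasing order) are [2, 1].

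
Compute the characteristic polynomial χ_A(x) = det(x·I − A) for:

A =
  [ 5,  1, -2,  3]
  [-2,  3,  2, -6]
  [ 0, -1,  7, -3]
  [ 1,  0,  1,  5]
x^4 - 20*x^3 + 150*x^2 - 500*x + 625

Expanding det(x·I − A) (e.g. by cofactor expansion or by noting that A is similar to its Jordan form J, which has the same characteristic polynomial as A) gives
  χ_A(x) = x^4 - 20*x^3 + 150*x^2 - 500*x + 625
which factors as (x - 5)^4. The eigenvalues (with algebraic multiplicities) are λ = 5 with multiplicity 4.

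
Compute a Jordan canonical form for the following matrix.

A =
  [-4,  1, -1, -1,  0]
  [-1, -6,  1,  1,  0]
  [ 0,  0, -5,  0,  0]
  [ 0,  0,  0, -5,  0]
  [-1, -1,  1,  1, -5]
J_2(-5) ⊕ J_1(-5) ⊕ J_1(-5) ⊕ J_1(-5)

The characteristic polynomial is
  det(x·I − A) = x^5 + 25*x^4 + 250*x^3 + 1250*x^2 + 3125*x + 3125 = (x + 5)^5

Eigenvalues and multiplicities (the geometric multiplicity of λ is n − rank(A − λI), which equals the number of Jordan blocks for λ):
  λ = -5: algebraic multiplicity = 5, geometric multiplicity = 4

Determining the block sizes for each eigenvalue:
  λ = -5: 4 blocks summing to 5 forces exactly one block of size 2 and the rest size 1 → block sizes [2, 1, 1, 1]

Assembling the blocks gives a Jordan form
J =
  [-5,  1,  0,  0,  0]
  [ 0, -5,  0,  0,  0]
  [ 0,  0, -5,  0,  0]
  [ 0,  0,  0, -5,  0]
  [ 0,  0,  0,  0, -5]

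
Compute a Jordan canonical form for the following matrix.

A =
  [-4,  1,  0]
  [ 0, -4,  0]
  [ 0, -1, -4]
J_2(-4) ⊕ J_1(-4)

The characteristic polynomial is
  det(x·I − A) = x^3 + 12*x^2 + 48*x + 64 = (x + 4)^3

Eigenvalues and multiplicities (the geometric multiplicity of λ is n − rank(A − λI), which equals the number of Jordan blocks for λ):
  λ = -4: algebraic multiplicity = 3, geometric multiplicity = 2

Determining the block sizes for each eigenvalue:
  λ = -4: 2 blocks summing to 3 forces exactly one block of size 2 and the rest size 1 → block sizes [2, 1]

Assembling the blocks gives a Jordan form
J =
  [-4,  1,  0]
  [ 0, -4,  0]
  [ 0,  0, -4]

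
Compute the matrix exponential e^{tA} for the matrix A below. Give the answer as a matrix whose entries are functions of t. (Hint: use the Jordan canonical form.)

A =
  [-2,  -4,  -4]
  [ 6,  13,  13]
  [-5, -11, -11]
e^{tA} =
  [1 - 2*t, -4*t, -4*t]
  [t^2/2 + 6*t, t^2 + 13*t + 1, t^2 + 13*t]
  [-t^2/2 - 5*t, -t^2 - 11*t, -t^2 - 11*t + 1]

Strategy: write A = P · J · P⁻¹ where J is a Jordan canonical form, so e^{tA} = P · e^{tJ} · P⁻¹, and e^{tJ} can be computed block-by-block.

A has Jordan form
J =
  [0, 1, 0]
  [0, 0, 1]
  [0, 0, 0]
(up to reordering of blocks).

Per-block formulas:
  For a 3×3 Jordan block J_3(0): exp(t · J_3(0)) = e^(0t)·(I + t·N + (t^2/2)·N^2), where N is the 3×3 nilpotent shift.

After assembling e^{tJ} and conjugating by P, we get:

e^{tA} =
  [1 - 2*t, -4*t, -4*t]
  [t^2/2 + 6*t, t^2 + 13*t + 1, t^2 + 13*t]
  [-t^2/2 - 5*t, -t^2 - 11*t, -t^2 - 11*t + 1]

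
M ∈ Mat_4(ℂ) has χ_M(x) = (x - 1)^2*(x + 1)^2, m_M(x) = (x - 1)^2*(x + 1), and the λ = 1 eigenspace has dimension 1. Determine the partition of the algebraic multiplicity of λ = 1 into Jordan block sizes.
Block sizes for λ = 1: [2]

Step 1 — from the characteristic polynomial, algebraic multiplicity of λ = 1 is 2. From dim ker(M − (1)·I) = 1, there are exactly 1 Jordan blocks for λ = 1.
Step 2 — from the minimal polynomial, the factor (x − 1)^2 tells us the largest block for λ = 1 has size 2.
Step 3 — with total size 2, 1 blocks, and largest block 2, the block sizes (in nonincreasing order) are [2].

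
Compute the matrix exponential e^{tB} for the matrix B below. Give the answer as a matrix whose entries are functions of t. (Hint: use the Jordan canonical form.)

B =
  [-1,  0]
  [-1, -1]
e^{tB} =
  [exp(-t), 0]
  [-t*exp(-t), exp(-t)]

Strategy: write B = P · J · P⁻¹ where J is a Jordan canonical form, so e^{tB} = P · e^{tJ} · P⁻¹, and e^{tJ} can be computed block-by-block.

B has Jordan form
J =
  [-1,  1]
  [ 0, -1]
(up to reordering of blocks).

Per-block formulas:
  For a 2×2 Jordan block J_2(-1): exp(t · J_2(-1)) = e^(-1t)·(I + t·N), where N is the 2×2 nilpotent shift.

After assembling e^{tJ} and conjugating by P, we get:

e^{tB} =
  [exp(-t), 0]
  [-t*exp(-t), exp(-t)]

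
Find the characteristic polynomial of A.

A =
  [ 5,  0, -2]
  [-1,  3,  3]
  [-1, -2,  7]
x^3 - 15*x^2 + 75*x - 125

Expanding det(x·I − A) (e.g. by cofactor expansion or by noting that A is similar to its Jordan form J, which has the same characteristic polynomial as A) gives
  χ_A(x) = x^3 - 15*x^2 + 75*x - 125
which factors as (x - 5)^3. The eigenvalues (with algebraic multiplicities) are λ = 5 with multiplicity 3.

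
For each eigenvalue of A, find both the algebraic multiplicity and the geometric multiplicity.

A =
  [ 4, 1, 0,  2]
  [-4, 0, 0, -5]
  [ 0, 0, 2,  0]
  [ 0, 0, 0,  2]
λ = 2: alg = 4, geom = 2

Step 1 — factor the characteristic polynomial to read off the algebraic multiplicities:
  χ_A(x) = (x - 2)^4

Step 2 — compute geometric multiplicities via the rank-nullity identity g(λ) = n − rank(A − λI):
  rank(A − (2)·I) = 2, so dim ker(A − (2)·I) = n − 2 = 2

Summary:
  λ = 2: algebraic multiplicity = 4, geometric multiplicity = 2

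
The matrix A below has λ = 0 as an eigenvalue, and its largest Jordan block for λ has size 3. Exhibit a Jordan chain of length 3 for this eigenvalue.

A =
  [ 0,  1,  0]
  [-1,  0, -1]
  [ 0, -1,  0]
A Jordan chain for λ = 0 of length 3:
v_1 = (-1, 0, 1)ᵀ
v_2 = (0, -1, 0)ᵀ
v_3 = (1, 0, 0)ᵀ

Let N = A − (0)·I. We want v_3 with N^3 v_3 = 0 but N^2 v_3 ≠ 0; then v_{j-1} := N · v_j for j = 3, …, 2.

Pick v_3 = (1, 0, 0)ᵀ.
Then v_2 = N · v_3 = (0, -1, 0)ᵀ.
Then v_1 = N · v_2 = (-1, 0, 1)ᵀ.

Sanity check: (A − (0)·I) v_1 = (0, 0, 0)ᵀ = 0. ✓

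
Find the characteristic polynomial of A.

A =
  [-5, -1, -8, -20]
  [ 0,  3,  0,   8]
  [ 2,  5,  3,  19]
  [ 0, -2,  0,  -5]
x^4 + 4*x^3 + 6*x^2 + 4*x + 1

Expanding det(x·I − A) (e.g. by cofactor expansion or by noting that A is similar to its Jordan form J, which has the same characteristic polynomial as A) gives
  χ_A(x) = x^4 + 4*x^3 + 6*x^2 + 4*x + 1
which factors as (x + 1)^4. The eigenvalues (with algebraic multiplicities) are λ = -1 with multiplicity 4.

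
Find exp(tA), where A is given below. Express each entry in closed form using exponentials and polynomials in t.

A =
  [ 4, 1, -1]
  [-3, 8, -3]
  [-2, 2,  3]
e^{tA} =
  [-t*exp(5*t) + exp(5*t), t*exp(5*t), -t*exp(5*t)]
  [-3*t*exp(5*t), 3*t*exp(5*t) + exp(5*t), -3*t*exp(5*t)]
  [-2*t*exp(5*t), 2*t*exp(5*t), -2*t*exp(5*t) + exp(5*t)]

Strategy: write A = P · J · P⁻¹ where J is a Jordan canonical form, so e^{tA} = P · e^{tJ} · P⁻¹, and e^{tJ} can be computed block-by-block.

A has Jordan form
J =
  [5, 1, 0]
  [0, 5, 0]
  [0, 0, 5]
(up to reordering of blocks).

Per-block formulas:
  For a 1×1 block at λ = 5: exp(t · [5]) = [e^(5t)].
  For a 2×2 Jordan block J_2(5): exp(t · J_2(5)) = e^(5t)·(I + t·N), where N is the 2×2 nilpotent shift.

After assembling e^{tJ} and conjugating by P, we get:

e^{tA} =
  [-t*exp(5*t) + exp(5*t), t*exp(5*t), -t*exp(5*t)]
  [-3*t*exp(5*t), 3*t*exp(5*t) + exp(5*t), -3*t*exp(5*t)]
  [-2*t*exp(5*t), 2*t*exp(5*t), -2*t*exp(5*t) + exp(5*t)]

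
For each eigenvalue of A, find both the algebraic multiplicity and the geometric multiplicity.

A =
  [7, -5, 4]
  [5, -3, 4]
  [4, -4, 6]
λ = 2: alg = 2, geom = 1; λ = 6: alg = 1, geom = 1

Step 1 — factor the characteristic polynomial to read off the algebraic multiplicities:
  χ_A(x) = (x - 6)*(x - 2)^2

Step 2 — compute geometric multiplicities via the rank-nullity identity g(λ) = n − rank(A − λI):
  rank(A − (2)·I) = 2, so dim ker(A − (2)·I) = n − 2 = 1
  rank(A − (6)·I) = 2, so dim ker(A − (6)·I) = n − 2 = 1

Summary:
  λ = 2: algebraic multiplicity = 2, geometric multiplicity = 1
  λ = 6: algebraic multiplicity = 1, geometric multiplicity = 1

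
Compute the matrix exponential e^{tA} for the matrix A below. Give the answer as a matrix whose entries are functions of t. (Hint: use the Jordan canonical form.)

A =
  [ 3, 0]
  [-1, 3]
e^{tA} =
  [exp(3*t), 0]
  [-t*exp(3*t), exp(3*t)]

Strategy: write A = P · J · P⁻¹ where J is a Jordan canonical form, so e^{tA} = P · e^{tJ} · P⁻¹, and e^{tJ} can be computed block-by-block.

A has Jordan form
J =
  [3, 1]
  [0, 3]
(up to reordering of blocks).

Per-block formulas:
  For a 2×2 Jordan block J_2(3): exp(t · J_2(3)) = e^(3t)·(I + t·N), where N is the 2×2 nilpotent shift.

After assembling e^{tJ} and conjugating by P, we get:

e^{tA} =
  [exp(3*t), 0]
  [-t*exp(3*t), exp(3*t)]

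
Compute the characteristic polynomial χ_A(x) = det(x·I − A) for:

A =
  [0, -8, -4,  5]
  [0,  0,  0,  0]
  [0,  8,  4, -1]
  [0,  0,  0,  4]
x^4 - 8*x^3 + 16*x^2

Expanding det(x·I − A) (e.g. by cofactor expansion or by noting that A is similar to its Jordan form J, which has the same characteristic polynomial as A) gives
  χ_A(x) = x^4 - 8*x^3 + 16*x^2
which factors as x^2*(x - 4)^2. The eigenvalues (with algebraic multiplicities) are λ = 0 with multiplicity 2, λ = 4 with multiplicity 2.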